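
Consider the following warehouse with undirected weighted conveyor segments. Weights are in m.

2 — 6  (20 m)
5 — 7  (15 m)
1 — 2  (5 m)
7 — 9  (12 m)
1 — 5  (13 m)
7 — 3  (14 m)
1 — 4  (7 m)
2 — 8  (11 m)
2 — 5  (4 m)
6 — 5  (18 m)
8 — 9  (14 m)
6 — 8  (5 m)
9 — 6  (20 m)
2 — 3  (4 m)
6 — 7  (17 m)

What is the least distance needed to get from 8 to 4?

23 m

Running Dijkstra from 8:
8: 0
6: 5  (via 8)
2: 11  (via 8)
9: 14  (via 8)
3: 15  (via 2)
5: 15  (via 2)
1: 16  (via 2)
7: 22  (via 6)
4: 23  (via 1)
Shortest route: 8–2–1–4 = 23 m.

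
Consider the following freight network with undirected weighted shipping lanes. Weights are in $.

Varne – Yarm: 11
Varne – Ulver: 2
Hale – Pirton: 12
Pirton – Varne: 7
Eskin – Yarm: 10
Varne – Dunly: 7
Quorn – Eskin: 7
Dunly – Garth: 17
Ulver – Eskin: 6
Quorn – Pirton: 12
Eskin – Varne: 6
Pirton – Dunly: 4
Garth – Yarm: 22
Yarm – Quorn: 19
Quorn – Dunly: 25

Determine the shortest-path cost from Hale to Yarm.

Enumerating some paths:
Hale - Pirton - Dunly - Varne - Yarm: 12+4+7+11 = 34
Hale - Pirton - Varne - Eskin - Yarm: 12+7+6+10 = 35
Hale - Pirton - Varne - Yarm: 12+7+11 = 30
The minimum is $30 via Hale - Pirton - Varne - Yarm.

$30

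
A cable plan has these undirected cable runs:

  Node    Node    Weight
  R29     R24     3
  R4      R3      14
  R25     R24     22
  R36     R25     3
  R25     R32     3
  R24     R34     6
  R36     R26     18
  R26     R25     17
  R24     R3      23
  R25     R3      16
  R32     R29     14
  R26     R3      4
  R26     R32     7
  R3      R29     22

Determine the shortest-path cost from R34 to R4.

43

Shortest distances from R34:
R34: 0
R24: 6  (via R34)
R29: 9  (via R24)
R32: 23  (via R29)
R25: 26  (via R32)
R3: 29  (via R24)
R36: 29  (via R25)
R26: 30  (via R32)
R4: 43  (via R3)
Shortest route: R34 → R24 → R3 → R4 = 43.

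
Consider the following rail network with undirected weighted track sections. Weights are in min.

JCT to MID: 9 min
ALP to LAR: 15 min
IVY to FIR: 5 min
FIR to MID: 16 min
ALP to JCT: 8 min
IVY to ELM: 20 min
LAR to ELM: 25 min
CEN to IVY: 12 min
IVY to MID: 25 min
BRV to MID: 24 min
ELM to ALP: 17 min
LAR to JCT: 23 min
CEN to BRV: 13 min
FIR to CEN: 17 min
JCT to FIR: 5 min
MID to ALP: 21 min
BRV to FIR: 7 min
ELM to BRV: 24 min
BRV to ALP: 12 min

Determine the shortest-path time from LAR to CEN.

40 min

Shortest distances from LAR:
LAR: 0
ALP: 15  (via LAR)
JCT: 23  (via LAR)
ELM: 25  (via LAR)
BRV: 27  (via ALP)
FIR: 28  (via JCT)
MID: 32  (via JCT)
IVY: 33  (via FIR)
CEN: 40  (via BRV)
Shortest route: LAR–ALP–BRV–CEN = 40 min.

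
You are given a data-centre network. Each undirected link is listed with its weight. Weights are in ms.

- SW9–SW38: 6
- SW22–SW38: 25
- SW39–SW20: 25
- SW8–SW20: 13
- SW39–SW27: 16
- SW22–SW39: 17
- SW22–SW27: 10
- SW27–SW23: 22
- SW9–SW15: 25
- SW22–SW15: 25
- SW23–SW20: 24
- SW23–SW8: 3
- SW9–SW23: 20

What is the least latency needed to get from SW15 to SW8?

48 ms

Running Dijkstra from SW15:
SW15: 0
SW22: 25  (via SW15)
SW9: 25  (via SW15)
SW38: 31  (via SW9)
SW27: 35  (via SW22)
SW39: 42  (via SW22)
SW23: 45  (via SW9)
SW8: 48  (via SW23)
Shortest route: SW15–SW9–SW23–SW8 = 48 ms.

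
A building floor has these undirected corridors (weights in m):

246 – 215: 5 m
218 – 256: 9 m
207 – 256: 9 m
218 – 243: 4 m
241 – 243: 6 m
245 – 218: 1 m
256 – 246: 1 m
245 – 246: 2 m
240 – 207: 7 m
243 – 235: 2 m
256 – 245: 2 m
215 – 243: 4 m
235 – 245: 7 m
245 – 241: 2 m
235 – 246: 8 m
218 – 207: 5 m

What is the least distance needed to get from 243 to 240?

Settle nodes by increasing distance from 243:
243: 0
235: 2  (via 243)
218: 4  (via 243)
215: 4  (via 243)
245: 5  (via 218)
241: 6  (via 243)
256: 7  (via 245)
246: 7  (via 245)
207: 9  (via 218)
240: 16  (via 207)
Shortest route: 243–218–207–240 = 16 m.

16 m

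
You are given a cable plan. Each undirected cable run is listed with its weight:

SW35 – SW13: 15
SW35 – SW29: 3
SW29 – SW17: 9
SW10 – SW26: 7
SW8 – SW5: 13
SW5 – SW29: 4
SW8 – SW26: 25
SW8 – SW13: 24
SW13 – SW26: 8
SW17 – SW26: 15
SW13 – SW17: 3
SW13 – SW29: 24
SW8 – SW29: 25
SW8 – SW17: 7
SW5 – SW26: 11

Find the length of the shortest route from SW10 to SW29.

Running Dijkstra from SW10:
SW10: 0
SW26: 7  (via SW10)
SW13: 15  (via SW26)
SW17: 18  (via SW13)
SW5: 18  (via SW26)
SW29: 22  (via SW5)
Shortest route: SW10 → SW26 → SW5 → SW29 = 22.

22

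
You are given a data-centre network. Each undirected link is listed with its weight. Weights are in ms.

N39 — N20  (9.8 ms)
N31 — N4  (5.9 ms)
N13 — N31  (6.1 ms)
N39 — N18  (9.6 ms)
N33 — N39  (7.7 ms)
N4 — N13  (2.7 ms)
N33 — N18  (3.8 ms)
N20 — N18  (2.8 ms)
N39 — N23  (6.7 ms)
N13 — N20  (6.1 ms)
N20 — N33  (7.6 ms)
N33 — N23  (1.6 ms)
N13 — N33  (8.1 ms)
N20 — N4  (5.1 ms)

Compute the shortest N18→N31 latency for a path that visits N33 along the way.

Best N18 to N33: N18 → N33 costing 3.8
Best N33 to N31: N33 → N13 → N31 costing 14.2
Total via N33: 3.8 + 14.2 = 18 ms.

18 ms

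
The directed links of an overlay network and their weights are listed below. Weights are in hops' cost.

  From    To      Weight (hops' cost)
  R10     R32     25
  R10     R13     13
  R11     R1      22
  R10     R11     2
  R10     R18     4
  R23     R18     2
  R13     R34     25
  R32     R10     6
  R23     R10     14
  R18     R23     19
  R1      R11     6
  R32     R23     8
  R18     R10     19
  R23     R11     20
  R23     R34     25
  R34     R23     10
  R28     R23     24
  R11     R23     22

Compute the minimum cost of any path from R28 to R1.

Shortest distances from R28:
R28: 0
R23: 24  (via R28)
R18: 26  (via R23)
R10: 38  (via R23)
R11: 40  (via R10)
R34: 49  (via R23)
R13: 51  (via R10)
R1: 62  (via R11)
Shortest route: R28–R23–R10–R11–R1 = 62 hops' cost.

62 hops' cost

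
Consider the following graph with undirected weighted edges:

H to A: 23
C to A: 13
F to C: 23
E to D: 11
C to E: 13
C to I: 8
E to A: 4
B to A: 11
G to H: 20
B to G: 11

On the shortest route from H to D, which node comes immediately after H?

A

Enumerating some paths:
H–G–B–A–C–E–D: 20+11+11+13+13+11 = 79
H–A–E–D: 23+4+11 = 38
H–A–C–E–D: 23+13+13+11 = 60
H–G–B–A–E–D: 20+11+11+4+11 = 57
Cheapest is H–A–E–D at 38.
So from H the first move is to A.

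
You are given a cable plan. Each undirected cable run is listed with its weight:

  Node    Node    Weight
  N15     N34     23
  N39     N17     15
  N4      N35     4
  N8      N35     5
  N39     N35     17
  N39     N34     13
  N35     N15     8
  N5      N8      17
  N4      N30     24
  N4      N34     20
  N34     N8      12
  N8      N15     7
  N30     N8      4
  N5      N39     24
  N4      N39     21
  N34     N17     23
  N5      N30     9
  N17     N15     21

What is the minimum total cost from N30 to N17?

Shortest distances from N30:
N30: 0
N8: 4  (via N30)
N5: 9  (via N30)
N35: 9  (via N8)
N15: 11  (via N8)
N4: 13  (via N35)
N34: 16  (via N8)
N39: 26  (via N35)
N17: 32  (via N15)
Shortest route: N30 → N8 → N15 → N17 = 32.

32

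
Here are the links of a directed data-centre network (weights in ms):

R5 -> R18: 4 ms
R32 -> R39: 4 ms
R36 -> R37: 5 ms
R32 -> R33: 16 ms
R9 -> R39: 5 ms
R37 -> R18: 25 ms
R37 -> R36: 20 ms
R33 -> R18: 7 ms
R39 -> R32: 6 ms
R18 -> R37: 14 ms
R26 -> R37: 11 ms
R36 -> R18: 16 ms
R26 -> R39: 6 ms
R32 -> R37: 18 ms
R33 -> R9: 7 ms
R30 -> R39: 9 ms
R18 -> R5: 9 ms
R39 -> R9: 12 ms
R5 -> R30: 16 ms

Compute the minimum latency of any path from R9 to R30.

Enumerating some paths:
R9 - R39 - R32 - R37 - R18 - R5 - R30: 5+6+18+25+9+16 = 79
R9 - R39 - R32 - R37 - R36 - R18 - R5 - R30: 5+6+18+20+16+9+16 = 90
R9 - R39 - R32 - R33 - R18 - R5 - R30: 5+6+16+7+9+16 = 59
The minimum is 59 ms via R9 - R39 - R32 - R33 - R18 - R5 - R30.

59 ms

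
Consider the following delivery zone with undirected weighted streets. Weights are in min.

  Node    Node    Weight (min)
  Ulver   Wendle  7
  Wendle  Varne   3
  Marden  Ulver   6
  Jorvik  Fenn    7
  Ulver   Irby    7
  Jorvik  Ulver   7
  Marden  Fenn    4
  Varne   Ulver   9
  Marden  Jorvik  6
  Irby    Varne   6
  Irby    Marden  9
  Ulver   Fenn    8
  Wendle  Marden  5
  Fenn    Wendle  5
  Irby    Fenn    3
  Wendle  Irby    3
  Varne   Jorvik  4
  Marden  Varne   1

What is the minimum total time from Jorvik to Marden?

5 min

Running Dijkstra from Jorvik:
Jorvik: 0
Varne: 4  (via Jorvik)
Marden: 5  (via Varne)
Shortest route: Jorvik–Varne–Marden = 5 min.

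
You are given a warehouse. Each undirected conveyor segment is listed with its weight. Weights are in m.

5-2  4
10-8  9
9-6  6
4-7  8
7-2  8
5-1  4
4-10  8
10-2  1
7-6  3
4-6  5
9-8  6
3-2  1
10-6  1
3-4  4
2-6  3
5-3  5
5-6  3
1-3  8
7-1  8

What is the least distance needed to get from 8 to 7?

13 m

Running Dijkstra from 8:
8: 0
9: 6  (via 8)
10: 9  (via 8)
2: 10  (via 10)
6: 10  (via 10)
3: 11  (via 2)
5: 13  (via 6)
7: 13  (via 6)
Shortest route: 8 → 10 → 6 → 7 = 13 m.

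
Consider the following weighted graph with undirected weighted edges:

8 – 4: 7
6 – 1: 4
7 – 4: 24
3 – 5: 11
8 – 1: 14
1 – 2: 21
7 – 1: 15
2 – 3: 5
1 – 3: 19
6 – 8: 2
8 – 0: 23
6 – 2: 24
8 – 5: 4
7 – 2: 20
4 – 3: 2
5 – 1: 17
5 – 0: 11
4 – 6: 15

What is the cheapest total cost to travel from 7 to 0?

Settle nodes by increasing distance from 7:
7: 0
1: 15  (via 7)
6: 19  (via 1)
2: 20  (via 7)
8: 21  (via 6)
4: 24  (via 7)
3: 25  (via 2)
5: 25  (via 8)
0: 36  (via 5)
Shortest route: 7–1–6–8–5–0 = 36.

36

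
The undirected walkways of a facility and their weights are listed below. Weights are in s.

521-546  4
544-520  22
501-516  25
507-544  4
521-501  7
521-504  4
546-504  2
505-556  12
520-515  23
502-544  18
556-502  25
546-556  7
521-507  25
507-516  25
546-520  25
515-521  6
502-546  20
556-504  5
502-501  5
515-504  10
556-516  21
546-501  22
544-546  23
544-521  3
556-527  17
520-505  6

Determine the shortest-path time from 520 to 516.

Shortest distances from 520:
520: 0
505: 6  (via 520)
556: 18  (via 505)
544: 22  (via 520)
504: 23  (via 556)
515: 23  (via 520)
521: 25  (via 544)
546: 25  (via 520)
507: 26  (via 544)
501: 32  (via 521)
527: 35  (via 556)
502: 37  (via 501)
516: 39  (via 556)
Shortest route: 520–505–556–516 = 39 s.

39 s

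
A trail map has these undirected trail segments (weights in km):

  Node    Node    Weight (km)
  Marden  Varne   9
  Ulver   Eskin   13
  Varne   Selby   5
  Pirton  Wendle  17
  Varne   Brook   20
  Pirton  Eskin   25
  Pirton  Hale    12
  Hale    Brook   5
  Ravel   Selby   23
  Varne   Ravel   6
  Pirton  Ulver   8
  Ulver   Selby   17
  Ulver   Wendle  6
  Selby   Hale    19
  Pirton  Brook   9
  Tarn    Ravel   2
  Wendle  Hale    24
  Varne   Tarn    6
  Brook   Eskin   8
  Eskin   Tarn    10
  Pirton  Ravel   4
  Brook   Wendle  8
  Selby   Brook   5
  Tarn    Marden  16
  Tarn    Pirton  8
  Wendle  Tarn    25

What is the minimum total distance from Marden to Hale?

Shortest distances from Marden:
Marden: 0
Varne: 9  (via Marden)
Selby: 14  (via Varne)
Ravel: 15  (via Varne)
Tarn: 15  (via Varne)
Brook: 19  (via Selby)
Pirton: 19  (via Ravel)
Hale: 24  (via Brook)
Shortest route: Marden → Varne → Selby → Brook → Hale = 24 km.

24 km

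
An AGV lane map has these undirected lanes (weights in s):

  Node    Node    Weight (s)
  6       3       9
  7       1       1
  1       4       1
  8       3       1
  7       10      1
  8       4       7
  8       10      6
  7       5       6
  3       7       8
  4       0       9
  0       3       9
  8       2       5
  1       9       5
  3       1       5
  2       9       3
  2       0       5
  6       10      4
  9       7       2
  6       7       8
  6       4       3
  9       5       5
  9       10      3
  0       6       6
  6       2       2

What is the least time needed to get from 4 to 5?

Enumerating some paths:
4 → 1 → 7 → 10 → 9 → 5: 1+1+1+3+5 = 11
4 → 1 → 7 → 9 → 5: 1+1+2+5 = 9
4 → 1 → 7 → 5: 1+1+6 = 8
Cheapest is 4 → 1 → 7 → 5 at 8 s.

8 s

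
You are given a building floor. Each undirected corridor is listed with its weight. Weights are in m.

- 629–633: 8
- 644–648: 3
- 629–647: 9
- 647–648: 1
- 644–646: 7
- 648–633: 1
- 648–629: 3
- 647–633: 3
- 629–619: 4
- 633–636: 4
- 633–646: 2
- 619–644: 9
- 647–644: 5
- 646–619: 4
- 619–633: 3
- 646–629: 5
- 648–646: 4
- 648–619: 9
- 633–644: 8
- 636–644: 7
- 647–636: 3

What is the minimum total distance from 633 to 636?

4 m

Candidate routes:
633 - 648 - 647 - 636: 1+1+3 = 5
633 - 636: 4 = 4
Cheapest is 633 - 636 at 4 m.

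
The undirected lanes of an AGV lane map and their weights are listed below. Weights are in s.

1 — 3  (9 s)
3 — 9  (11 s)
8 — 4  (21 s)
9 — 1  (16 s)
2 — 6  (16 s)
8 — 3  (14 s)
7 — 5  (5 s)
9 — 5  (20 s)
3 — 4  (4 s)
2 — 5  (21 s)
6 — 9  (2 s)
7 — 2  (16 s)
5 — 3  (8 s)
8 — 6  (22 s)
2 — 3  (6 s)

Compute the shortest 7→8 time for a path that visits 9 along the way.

Shortest 7→9: 7 → 5 → 3 → 9 = 24
Best 9 to 8: 9 → 6 → 8 costing 24
Total via 9: 24 + 24 = 48 s.

48 s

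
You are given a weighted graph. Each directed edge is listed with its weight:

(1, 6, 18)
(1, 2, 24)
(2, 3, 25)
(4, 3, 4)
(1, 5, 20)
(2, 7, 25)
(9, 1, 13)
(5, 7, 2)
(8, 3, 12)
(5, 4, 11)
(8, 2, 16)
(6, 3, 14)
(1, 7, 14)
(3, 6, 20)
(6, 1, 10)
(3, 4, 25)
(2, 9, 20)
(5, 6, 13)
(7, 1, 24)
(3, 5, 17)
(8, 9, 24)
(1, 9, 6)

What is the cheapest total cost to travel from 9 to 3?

45

Running Dijkstra from 9:
9: 0
1: 13  (via 9)
7: 27  (via 1)
6: 31  (via 1)
5: 33  (via 1)
2: 37  (via 1)
4: 44  (via 5)
3: 45  (via 6)
Shortest route: 9 → 1 → 6 → 3 = 45.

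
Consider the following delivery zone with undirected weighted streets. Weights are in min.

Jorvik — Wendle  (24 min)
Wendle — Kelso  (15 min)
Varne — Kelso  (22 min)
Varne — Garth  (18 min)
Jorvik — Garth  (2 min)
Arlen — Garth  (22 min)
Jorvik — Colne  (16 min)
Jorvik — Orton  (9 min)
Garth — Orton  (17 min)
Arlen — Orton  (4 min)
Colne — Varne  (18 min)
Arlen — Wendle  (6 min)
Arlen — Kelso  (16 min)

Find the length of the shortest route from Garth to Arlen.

15 min

Compare a few routes:
Garth → Arlen: 22 = 22
Garth → Jorvik → Orton → Arlen: 2+9+4 = 15
Garth → Orton → Arlen: 17+4 = 21
Cheapest is Garth → Jorvik → Orton → Arlen at 15 min.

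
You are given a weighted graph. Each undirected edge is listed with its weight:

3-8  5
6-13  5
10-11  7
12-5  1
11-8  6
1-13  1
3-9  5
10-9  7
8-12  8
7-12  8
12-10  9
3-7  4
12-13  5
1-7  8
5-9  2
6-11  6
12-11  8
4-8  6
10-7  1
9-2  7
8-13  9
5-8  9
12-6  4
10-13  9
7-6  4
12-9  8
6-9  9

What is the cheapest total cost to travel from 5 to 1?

Settle nodes by increasing distance from 5:
5: 0
12: 1  (via 5)
9: 2  (via 5)
6: 5  (via 12)
13: 6  (via 12)
1: 7  (via 13)
Shortest route: 5 → 12 → 13 → 1 = 7.

7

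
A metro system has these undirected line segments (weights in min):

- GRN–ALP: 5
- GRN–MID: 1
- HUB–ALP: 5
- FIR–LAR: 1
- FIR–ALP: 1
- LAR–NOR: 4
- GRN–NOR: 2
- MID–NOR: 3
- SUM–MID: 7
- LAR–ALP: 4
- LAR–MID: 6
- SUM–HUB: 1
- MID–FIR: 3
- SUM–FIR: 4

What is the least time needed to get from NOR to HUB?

Shortest distances from NOR:
NOR: 0
GRN: 2  (via NOR)
MID: 3  (via NOR)
LAR: 4  (via NOR)
FIR: 5  (via LAR)
ALP: 6  (via FIR)
SUM: 9  (via FIR)
HUB: 10  (via SUM)
Shortest route: NOR → LAR → FIR → SUM → HUB = 10 min.

10 min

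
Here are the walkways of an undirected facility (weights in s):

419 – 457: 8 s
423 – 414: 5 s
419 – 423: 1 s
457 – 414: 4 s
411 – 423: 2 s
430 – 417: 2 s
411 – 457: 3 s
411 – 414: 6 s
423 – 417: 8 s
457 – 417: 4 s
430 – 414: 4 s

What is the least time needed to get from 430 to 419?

10 s

Compare a few routes:
430 → 414 → 411 → 423 → 419: 4+6+2+1 = 13
430 → 417 → 457 → 411 → 423 → 419: 2+4+3+2+1 = 12
430 → 417 → 423 → 419: 2+8+1 = 11
430 → 414 → 423 → 419: 4+5+1 = 10
Cheapest is 430 → 414 → 423 → 419 at 10 s.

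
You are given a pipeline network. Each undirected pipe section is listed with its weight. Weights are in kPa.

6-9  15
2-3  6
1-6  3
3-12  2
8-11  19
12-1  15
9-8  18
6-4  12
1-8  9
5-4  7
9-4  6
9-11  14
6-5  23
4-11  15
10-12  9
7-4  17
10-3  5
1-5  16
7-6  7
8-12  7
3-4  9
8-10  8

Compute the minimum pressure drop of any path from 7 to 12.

25 kPa

Running Dijkstra from 7:
7: 0
6: 7  (via 7)
1: 10  (via 6)
4: 17  (via 7)
8: 19  (via 1)
9: 22  (via 6)
5: 24  (via 4)
12: 25  (via 1)
Shortest route: 7 → 6 → 1 → 12 = 25 kPa.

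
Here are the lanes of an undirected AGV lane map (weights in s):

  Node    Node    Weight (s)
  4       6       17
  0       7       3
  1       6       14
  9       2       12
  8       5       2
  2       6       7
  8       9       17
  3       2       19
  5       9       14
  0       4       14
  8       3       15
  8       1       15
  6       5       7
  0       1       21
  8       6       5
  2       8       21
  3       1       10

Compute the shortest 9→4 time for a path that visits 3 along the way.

Shortest 9→3: 9–2–3 = 31
Shortest 3→4: 3–8–6–4 = 37
Total via 3: 31 + 37 = 68 s.

68 s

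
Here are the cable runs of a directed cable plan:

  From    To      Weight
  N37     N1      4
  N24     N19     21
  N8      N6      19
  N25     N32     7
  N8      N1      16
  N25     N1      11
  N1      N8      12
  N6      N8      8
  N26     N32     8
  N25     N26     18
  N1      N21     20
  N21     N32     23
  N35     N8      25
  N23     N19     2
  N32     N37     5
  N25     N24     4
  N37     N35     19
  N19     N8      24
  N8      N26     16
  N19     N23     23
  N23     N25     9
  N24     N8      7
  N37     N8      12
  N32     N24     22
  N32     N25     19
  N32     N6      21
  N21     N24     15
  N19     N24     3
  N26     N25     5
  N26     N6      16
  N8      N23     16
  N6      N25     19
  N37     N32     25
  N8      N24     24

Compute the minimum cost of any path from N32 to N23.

33

Candidate routes:
N32 - N37 - N8 - N23: 5+12+16 = 33
N32 - N37 - N1 - N8 - N23: 5+4+12+16 = 37
The minimum is 33 via N32 - N37 - N8 - N23.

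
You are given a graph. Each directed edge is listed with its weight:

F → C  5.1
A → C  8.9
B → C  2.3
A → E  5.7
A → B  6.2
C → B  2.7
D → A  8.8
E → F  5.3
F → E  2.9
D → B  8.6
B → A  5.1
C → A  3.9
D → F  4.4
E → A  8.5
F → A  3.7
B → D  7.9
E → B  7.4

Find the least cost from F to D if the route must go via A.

17.8

Best F to A: F–A costing 3.7
Shortest A→D: A–B–D = 14.1
Total via A: 3.7 + 14.1 = 17.8.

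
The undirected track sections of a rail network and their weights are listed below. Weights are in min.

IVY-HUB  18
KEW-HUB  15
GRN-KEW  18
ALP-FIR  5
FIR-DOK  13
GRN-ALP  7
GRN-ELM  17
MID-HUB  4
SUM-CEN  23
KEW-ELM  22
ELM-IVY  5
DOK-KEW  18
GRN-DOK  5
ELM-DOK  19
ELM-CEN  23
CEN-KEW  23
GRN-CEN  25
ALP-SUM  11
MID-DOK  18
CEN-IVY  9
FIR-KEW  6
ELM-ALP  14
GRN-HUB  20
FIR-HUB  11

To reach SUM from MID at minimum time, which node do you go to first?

HUB

Candidate routes:
MID - DOK - GRN - ALP - SUM: 18+5+7+11 = 41
MID - HUB - FIR - ALP - SUM: 4+11+5+11 = 31
MID - HUB - KEW - FIR - ALP - SUM: 4+15+6+5+11 = 41
The minimum is 31 min via MID - HUB - FIR - ALP - SUM.
So from MID the first move is to HUB.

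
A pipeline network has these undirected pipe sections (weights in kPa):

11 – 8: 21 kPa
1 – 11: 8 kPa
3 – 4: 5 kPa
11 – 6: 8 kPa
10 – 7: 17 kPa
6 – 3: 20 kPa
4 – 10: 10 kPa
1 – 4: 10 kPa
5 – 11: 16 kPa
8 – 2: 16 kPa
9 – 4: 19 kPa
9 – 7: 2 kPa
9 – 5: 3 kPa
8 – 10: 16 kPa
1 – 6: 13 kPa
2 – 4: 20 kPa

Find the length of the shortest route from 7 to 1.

Compare a few routes:
7 - 10 - 4 - 1: 17+10+10 = 37
7 - 9 - 4 - 1: 2+19+10 = 31
7 - 9 - 5 - 11 - 1: 2+3+16+8 = 29
Cheapest is 7 - 9 - 5 - 11 - 1 at 29 kPa.

29 kPa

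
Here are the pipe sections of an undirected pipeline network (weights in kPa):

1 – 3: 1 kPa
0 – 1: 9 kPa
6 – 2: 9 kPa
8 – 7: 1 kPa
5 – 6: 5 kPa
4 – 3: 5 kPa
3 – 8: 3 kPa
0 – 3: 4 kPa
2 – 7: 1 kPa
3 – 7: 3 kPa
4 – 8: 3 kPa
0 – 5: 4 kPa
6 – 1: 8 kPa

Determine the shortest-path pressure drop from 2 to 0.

Settle nodes by increasing distance from 2:
2: 0
7: 1  (via 2)
8: 2  (via 7)
3: 4  (via 7)
1: 5  (via 3)
4: 5  (via 8)
0: 8  (via 3)
Shortest route: 2 → 7 → 3 → 0 = 8 kPa.

8 kPa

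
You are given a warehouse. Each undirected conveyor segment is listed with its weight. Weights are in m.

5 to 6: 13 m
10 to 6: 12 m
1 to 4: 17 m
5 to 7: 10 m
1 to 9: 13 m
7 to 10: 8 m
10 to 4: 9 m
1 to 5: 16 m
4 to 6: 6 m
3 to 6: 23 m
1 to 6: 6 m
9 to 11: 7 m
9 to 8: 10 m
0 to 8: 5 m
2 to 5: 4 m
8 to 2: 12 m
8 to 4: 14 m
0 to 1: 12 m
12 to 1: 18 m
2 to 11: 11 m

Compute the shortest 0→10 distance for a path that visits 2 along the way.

Shortest 0→2: 0 → 8 → 2 = 17
Shortest 2→10: 2 → 5 → 7 → 10 = 22
Total via 2: 17 + 22 = 39 m.

39 m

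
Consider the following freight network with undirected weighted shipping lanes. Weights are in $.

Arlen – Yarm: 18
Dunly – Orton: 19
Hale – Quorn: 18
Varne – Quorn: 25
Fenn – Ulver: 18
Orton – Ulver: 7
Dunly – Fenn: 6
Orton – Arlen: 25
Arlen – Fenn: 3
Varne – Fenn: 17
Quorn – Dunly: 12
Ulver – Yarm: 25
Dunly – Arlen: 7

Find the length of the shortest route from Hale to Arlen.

Candidate routes:
Hale - Quorn - Dunly - Arlen: 18+12+7 = 37
Hale - Quorn - Dunly - Fenn - Arlen: 18+12+6+3 = 39
Hale - Quorn - Varne - Fenn - Arlen: 18+25+17+3 = 63
Cheapest is Hale - Quorn - Dunly - Arlen at $37.

$37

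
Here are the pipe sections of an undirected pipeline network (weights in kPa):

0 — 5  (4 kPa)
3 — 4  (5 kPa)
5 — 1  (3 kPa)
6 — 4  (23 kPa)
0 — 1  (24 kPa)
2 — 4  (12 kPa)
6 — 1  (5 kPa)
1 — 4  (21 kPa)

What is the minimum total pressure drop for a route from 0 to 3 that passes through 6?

Shortest 0→6: 0–5–1–6 = 12
Best 6 to 3: 6–4–3 costing 28
Total via 6: 12 + 28 = 40 kPa.

40 kPa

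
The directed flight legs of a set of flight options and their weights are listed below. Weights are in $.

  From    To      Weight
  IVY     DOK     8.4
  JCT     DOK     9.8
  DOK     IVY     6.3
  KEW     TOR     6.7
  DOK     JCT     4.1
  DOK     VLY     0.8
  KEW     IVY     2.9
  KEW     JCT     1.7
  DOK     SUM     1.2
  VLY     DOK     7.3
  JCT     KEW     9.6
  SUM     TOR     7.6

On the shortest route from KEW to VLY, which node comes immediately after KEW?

Compare a few routes:
KEW - JCT - DOK - VLY: 1.7+9.8+0.8 = 12.3
KEW - IVY - DOK - VLY: 2.9+8.4+0.8 = 12.1
Cheapest is KEW - IVY - DOK - VLY at $12.1.
So from KEW the first move is to IVY.

IVY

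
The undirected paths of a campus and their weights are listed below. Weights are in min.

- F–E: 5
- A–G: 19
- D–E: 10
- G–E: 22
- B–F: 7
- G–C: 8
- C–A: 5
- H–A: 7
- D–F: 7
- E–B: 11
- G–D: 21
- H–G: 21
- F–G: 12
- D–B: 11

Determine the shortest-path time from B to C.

Settle nodes by increasing distance from B:
B: 0
F: 7  (via B)
D: 11  (via B)
E: 11  (via B)
G: 19  (via F)
C: 27  (via G)
Shortest route: B → F → G → C = 27 min.

27 min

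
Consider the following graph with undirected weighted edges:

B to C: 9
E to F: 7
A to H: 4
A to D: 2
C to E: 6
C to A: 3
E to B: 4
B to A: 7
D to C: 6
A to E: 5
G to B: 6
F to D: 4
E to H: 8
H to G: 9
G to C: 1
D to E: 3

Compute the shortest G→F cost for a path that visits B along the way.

Shortest G→B: G → B = 6
Best B to F: B → E → F costing 11
Total via B: 6 + 11 = 17.

17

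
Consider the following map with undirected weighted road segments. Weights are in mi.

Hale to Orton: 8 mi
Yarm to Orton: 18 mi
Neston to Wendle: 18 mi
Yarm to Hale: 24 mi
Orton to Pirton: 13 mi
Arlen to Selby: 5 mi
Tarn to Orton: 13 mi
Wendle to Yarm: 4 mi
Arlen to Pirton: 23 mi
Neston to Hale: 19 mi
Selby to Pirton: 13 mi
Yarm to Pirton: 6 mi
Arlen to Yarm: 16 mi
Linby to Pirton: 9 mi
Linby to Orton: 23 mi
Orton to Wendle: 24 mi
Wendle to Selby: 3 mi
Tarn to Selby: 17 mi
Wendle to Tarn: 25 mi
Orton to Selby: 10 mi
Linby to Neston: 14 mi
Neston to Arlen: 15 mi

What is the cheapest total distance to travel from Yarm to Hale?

Compare a few routes:
Yarm–Wendle–Selby–Orton–Hale: 4+3+10+8 = 25
Yarm–Orton–Hale: 18+8 = 26
Yarm–Hale: 24 = 24
The minimum is 24 mi via Yarm–Hale.

24 mi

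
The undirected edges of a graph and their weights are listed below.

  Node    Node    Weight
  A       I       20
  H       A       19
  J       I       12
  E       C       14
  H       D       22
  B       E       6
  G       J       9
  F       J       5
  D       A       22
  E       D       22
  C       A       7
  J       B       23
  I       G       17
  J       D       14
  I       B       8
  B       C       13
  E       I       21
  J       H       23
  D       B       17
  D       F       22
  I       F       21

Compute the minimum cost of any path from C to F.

Running Dijkstra from C:
C: 0
A: 7  (via C)
B: 13  (via C)
E: 14  (via C)
I: 21  (via B)
H: 26  (via A)
D: 29  (via A)
J: 33  (via I)
F: 38  (via J)
Shortest route: C → B → I → J → F = 38.

38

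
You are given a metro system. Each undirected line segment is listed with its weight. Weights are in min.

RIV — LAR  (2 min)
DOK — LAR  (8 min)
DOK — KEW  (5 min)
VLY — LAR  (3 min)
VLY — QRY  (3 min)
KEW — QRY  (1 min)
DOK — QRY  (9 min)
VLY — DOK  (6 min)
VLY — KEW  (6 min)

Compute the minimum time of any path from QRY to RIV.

Settle nodes by increasing distance from QRY:
QRY: 0
KEW: 1  (via QRY)
VLY: 3  (via QRY)
LAR: 6  (via VLY)
DOK: 6  (via KEW)
RIV: 8  (via LAR)
Shortest route: QRY → VLY → LAR → RIV = 8 min.

8 min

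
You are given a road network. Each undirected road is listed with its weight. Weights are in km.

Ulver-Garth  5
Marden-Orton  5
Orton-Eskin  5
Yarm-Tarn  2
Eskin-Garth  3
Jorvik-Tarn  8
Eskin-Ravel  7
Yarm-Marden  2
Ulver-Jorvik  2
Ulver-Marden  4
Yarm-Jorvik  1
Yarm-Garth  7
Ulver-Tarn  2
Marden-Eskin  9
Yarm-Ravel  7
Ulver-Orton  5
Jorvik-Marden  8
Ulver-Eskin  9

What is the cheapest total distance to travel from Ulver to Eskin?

8 km

Compare a few routes:
Ulver - Orton - Eskin: 5+5 = 10
Ulver - Garth - Eskin: 5+3 = 8
Ulver - Eskin: 9 = 9
Cheapest is Ulver - Garth - Eskin at 8 km.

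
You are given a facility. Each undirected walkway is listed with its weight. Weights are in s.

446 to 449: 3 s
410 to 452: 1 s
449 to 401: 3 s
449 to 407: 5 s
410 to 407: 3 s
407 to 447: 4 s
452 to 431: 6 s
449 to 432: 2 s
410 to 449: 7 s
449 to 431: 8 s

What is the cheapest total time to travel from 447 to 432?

11 s

Running Dijkstra from 447:
447: 0
407: 4  (via 447)
410: 7  (via 407)
452: 8  (via 410)
449: 9  (via 407)
432: 11  (via 449)
Shortest route: 447 → 407 → 449 → 432 = 11 s.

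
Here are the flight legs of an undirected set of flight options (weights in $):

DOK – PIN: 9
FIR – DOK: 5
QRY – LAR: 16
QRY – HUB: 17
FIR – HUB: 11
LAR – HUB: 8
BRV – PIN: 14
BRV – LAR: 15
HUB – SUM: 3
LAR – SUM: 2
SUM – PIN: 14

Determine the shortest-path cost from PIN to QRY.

$32

Candidate routes:
PIN - SUM - LAR - HUB - QRY: 14+2+8+17 = 41
PIN - SUM - HUB - QRY: 14+3+17 = 34
PIN - SUM - LAR - QRY: 14+2+16 = 32
PIN - SUM - HUB - LAR - QRY: 14+3+8+16 = 41
Cheapest is PIN - SUM - LAR - QRY at $32.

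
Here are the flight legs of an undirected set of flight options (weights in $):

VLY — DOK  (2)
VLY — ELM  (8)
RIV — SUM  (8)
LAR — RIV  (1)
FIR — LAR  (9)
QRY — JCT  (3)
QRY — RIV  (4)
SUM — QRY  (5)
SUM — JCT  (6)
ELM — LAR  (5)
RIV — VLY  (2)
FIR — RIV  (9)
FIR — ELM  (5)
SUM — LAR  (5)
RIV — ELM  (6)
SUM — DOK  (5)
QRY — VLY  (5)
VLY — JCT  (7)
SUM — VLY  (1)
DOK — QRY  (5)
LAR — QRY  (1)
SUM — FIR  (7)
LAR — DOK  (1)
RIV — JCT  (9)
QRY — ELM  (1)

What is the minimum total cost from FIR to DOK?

Shortest distances from FIR:
FIR: 0
ELM: 5  (via FIR)
QRY: 6  (via ELM)
LAR: 7  (via QRY)
SUM: 7  (via FIR)
DOK: 8  (via LAR)
Shortest route: FIR → ELM → QRY → LAR → DOK = $8.

$8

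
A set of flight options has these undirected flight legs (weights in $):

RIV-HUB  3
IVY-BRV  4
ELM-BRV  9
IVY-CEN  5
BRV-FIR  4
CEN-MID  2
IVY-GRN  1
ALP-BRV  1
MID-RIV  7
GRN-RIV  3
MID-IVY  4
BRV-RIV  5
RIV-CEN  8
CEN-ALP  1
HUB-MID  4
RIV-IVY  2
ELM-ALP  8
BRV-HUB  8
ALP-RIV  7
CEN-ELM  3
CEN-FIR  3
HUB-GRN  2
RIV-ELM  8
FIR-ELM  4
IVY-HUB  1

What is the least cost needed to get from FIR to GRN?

Shortest distances from FIR:
FIR: 0
CEN: 3  (via FIR)
ALP: 4  (via CEN)
BRV: 4  (via FIR)
ELM: 4  (via FIR)
MID: 5  (via CEN)
IVY: 8  (via CEN)
GRN: 9  (via IVY)
Shortest route: FIR–CEN–IVY–GRN = $9.

$9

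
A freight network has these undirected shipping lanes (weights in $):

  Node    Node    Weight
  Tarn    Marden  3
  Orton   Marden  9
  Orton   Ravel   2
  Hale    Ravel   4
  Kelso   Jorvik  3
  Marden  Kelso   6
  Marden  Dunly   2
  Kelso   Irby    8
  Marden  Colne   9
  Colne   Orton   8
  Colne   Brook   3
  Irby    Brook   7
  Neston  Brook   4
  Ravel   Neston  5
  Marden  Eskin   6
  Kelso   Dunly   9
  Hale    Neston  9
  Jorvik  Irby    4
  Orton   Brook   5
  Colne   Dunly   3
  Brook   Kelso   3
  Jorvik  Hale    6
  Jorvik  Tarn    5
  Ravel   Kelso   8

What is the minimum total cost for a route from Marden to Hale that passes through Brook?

$19

Best Marden to Brook: Marden → Dunly → Colne → Brook costing 8
Best Brook to Hale: Brook → Orton → Ravel → Hale costing 11
Total via Brook: 8 + 11 = $19.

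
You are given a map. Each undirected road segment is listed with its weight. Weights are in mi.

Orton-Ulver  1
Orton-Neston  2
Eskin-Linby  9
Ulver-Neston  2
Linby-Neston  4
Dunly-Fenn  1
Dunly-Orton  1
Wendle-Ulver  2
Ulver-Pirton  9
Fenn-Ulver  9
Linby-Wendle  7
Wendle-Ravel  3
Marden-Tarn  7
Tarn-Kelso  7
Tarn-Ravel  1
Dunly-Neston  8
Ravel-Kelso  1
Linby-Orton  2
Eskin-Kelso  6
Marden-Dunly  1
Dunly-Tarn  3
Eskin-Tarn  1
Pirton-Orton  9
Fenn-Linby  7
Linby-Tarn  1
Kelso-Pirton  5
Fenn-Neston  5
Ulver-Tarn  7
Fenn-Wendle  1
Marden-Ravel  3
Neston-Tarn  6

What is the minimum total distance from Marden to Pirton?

9 mi

Shortest distances from Marden:
Marden: 0
Dunly: 1  (via Marden)
Fenn: 2  (via Dunly)
Orton: 2  (via Dunly)
Ulver: 3  (via Orton)
Wendle: 3  (via Fenn)
Ravel: 3  (via Marden)
Linby: 4  (via Orton)
Neston: 4  (via Orton)
Tarn: 4  (via Dunly)
Kelso: 4  (via Ravel)
Eskin: 5  (via Tarn)
Pirton: 9  (via Kelso)
Shortest route: Marden → Ravel → Kelso → Pirton = 9 mi.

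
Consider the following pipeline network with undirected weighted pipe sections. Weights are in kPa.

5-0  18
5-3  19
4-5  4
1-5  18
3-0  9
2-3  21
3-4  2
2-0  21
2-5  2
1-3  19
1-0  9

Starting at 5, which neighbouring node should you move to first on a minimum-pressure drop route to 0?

4

Compare a few routes:
5 - 0: 18 = 18
5 - 2 - 0: 2+21 = 23
5 - 4 - 3 - 0: 4+2+9 = 15
Cheapest is 5 - 4 - 3 - 0 at 15 kPa.
So from 5 the first move is to 4.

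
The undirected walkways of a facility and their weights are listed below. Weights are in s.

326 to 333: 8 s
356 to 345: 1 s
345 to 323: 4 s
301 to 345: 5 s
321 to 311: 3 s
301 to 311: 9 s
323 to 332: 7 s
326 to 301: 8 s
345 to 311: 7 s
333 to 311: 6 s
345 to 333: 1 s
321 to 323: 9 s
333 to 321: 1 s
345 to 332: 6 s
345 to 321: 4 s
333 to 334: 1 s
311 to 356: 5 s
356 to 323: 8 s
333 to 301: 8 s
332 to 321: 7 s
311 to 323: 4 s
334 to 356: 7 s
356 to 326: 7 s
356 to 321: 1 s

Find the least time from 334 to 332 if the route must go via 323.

13 s

Shortest 334→323: 334–333–345–323 = 6
Best 323 to 332: 323–332 costing 7
Total via 323: 6 + 7 = 13 s.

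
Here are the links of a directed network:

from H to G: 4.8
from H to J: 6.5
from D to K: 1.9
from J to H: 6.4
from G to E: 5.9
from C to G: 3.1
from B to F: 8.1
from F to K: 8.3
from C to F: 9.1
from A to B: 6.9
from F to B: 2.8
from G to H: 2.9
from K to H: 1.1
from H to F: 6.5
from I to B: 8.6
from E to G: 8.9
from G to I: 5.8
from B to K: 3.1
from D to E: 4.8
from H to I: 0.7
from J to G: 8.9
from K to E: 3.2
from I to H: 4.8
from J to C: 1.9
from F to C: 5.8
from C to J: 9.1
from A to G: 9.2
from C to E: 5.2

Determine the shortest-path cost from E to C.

20.2

Candidate routes:
E → G → H → J → C: 8.9+2.9+6.5+1.9 = 20.2
E → G → H → F → C: 8.9+2.9+6.5+5.8 = 24.1
The minimum is 20.2 via E → G → H → J → C.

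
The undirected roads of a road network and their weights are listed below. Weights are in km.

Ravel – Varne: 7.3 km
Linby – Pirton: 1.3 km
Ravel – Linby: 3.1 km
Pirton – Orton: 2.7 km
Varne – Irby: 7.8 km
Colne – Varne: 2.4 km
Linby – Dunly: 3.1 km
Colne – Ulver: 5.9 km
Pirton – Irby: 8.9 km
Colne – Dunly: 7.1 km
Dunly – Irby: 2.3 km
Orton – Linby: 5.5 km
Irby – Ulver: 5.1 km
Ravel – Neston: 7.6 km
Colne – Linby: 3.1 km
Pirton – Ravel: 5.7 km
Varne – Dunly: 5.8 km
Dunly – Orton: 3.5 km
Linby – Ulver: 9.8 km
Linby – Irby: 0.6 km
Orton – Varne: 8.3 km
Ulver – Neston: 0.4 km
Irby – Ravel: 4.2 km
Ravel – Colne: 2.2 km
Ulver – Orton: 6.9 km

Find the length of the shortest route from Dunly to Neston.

Compare a few routes:
Dunly - Irby - Ulver - Neston: 2.3+5.1+0.4 = 7.8
Dunly - Irby - Linby - Colne - Ulver - Neston: 2.3+0.6+3.1+5.9+0.4 = 12.3
Dunly - Linby - Irby - Ulver - Neston: 3.1+0.6+5.1+0.4 = 9.2
Dunly - Orton - Ulver - Neston: 3.5+6.9+0.4 = 10.8
The minimum is 7.8 km via Dunly - Irby - Ulver - Neston.

7.8 km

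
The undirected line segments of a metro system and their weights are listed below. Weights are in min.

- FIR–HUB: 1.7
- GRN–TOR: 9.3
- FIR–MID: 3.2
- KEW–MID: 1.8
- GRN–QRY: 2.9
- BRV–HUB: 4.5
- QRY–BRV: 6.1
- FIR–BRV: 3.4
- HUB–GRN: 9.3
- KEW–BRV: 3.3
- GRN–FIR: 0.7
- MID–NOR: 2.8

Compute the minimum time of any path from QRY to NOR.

9.6 min

Candidate routes:
QRY → BRV → KEW → MID → NOR: 6.1+3.3+1.8+2.8 = 14
QRY → GRN → FIR → BRV → KEW → MID → NOR: 2.9+0.7+3.4+3.3+1.8+2.8 = 14.9
QRY → GRN → FIR → MID → NOR: 2.9+0.7+3.2+2.8 = 9.6
Cheapest is QRY → GRN → FIR → MID → NOR at 9.6 min.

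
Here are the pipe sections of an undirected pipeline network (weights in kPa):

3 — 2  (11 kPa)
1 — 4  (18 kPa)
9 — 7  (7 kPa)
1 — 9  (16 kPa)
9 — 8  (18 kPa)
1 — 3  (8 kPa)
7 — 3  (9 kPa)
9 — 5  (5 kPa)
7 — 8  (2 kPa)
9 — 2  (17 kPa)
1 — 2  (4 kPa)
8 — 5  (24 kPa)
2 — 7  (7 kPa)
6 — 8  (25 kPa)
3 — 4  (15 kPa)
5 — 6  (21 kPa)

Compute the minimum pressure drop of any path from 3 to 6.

Compare a few routes:
3–7–8–6: 9+2+25 = 36
3–7–9–5–6: 9+7+5+21 = 42
3–2–7–8–6: 11+7+2+25 = 45
The minimum is 36 kPa via 3–7–8–6.

36 kPa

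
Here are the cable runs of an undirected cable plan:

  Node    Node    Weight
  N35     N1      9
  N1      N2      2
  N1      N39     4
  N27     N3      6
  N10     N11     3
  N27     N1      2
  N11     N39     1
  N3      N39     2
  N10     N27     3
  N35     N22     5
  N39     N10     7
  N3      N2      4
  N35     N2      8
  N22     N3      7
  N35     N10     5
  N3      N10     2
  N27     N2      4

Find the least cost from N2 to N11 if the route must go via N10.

9

Shortest N2→N10: N2–N3–N10 = 6
Shortest N10→N11: N10–N11 = 3
Total via N10: 6 + 3 = 9.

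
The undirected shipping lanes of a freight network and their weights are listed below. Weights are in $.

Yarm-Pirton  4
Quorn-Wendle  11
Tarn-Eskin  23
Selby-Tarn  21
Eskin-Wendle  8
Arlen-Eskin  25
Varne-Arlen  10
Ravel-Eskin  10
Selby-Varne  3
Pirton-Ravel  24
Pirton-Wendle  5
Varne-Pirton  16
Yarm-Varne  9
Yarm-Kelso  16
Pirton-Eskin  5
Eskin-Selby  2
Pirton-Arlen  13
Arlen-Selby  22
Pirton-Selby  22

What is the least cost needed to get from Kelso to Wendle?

Shortest distances from Kelso:
Kelso: 0
Yarm: 16  (via Kelso)
Pirton: 20  (via Yarm)
Wendle: 25  (via Pirton)
Shortest route: Kelso → Yarm → Pirton → Wendle = $25.

$25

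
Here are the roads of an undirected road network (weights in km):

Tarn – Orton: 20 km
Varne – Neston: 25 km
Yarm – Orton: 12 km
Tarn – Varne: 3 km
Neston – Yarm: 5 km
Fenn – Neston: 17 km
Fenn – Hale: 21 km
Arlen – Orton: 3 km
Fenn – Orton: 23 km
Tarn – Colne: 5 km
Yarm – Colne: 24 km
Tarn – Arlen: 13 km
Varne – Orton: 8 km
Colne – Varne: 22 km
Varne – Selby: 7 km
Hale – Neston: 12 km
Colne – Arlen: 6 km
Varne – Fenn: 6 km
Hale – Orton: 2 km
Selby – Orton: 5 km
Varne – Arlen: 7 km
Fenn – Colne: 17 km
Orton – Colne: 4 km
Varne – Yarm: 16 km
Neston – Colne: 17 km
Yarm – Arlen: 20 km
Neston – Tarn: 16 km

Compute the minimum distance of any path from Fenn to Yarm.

Candidate routes:
Fenn → Varne → Orton → Yarm: 6+8+12 = 26
Fenn → Varne → Arlen → Orton → Yarm: 6+7+3+12 = 28
Fenn → Varne → Yarm: 6+16 = 22
Fenn → Varne → Selby → Orton → Yarm: 6+7+5+12 = 30
Cheapest is Fenn → Varne → Yarm at 22 km.

22 km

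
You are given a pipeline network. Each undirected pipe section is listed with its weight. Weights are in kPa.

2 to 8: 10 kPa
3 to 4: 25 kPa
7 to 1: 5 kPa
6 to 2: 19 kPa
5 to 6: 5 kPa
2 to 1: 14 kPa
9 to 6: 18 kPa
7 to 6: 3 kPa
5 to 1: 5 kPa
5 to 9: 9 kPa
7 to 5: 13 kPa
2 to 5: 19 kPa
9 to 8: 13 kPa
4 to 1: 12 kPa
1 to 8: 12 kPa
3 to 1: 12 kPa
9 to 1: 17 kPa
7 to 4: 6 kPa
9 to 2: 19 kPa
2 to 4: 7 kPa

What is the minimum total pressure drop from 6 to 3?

20 kPa

Compare a few routes:
6 → 7 → 1 → 3: 3+5+12 = 20
6 → 5 → 1 → 3: 5+5+12 = 22
6 → 7 → 4 → 1 → 3: 3+6+12+12 = 33
Cheapest is 6 → 7 → 1 → 3 at 20 kPa.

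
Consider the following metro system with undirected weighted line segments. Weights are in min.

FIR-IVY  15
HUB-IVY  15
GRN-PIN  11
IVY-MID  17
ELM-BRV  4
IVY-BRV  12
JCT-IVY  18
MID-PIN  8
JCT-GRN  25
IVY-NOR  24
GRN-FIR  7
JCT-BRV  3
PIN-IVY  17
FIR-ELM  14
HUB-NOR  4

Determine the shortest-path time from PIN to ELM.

Enumerating some paths:
PIN → GRN → FIR → ELM: 11+7+14 = 32
PIN → IVY → JCT → BRV → ELM: 17+18+3+4 = 42
PIN → IVY → BRV → ELM: 17+12+4 = 33
PIN → MID → IVY → BRV → ELM: 8+17+12+4 = 41
The minimum is 32 min via PIN → GRN → FIR → ELM.

32 min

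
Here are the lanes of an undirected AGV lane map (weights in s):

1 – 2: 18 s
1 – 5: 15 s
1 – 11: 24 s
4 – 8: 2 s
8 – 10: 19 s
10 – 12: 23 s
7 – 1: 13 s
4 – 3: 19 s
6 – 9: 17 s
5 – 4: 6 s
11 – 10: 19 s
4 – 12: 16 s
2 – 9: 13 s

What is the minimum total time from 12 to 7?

50 s

Settle nodes by increasing distance from 12:
12: 0
4: 16  (via 12)
8: 18  (via 4)
5: 22  (via 4)
10: 23  (via 12)
3: 35  (via 4)
1: 37  (via 5)
11: 42  (via 10)
7: 50  (via 1)
Shortest route: 12 → 4 → 5 → 1 → 7 = 50 s.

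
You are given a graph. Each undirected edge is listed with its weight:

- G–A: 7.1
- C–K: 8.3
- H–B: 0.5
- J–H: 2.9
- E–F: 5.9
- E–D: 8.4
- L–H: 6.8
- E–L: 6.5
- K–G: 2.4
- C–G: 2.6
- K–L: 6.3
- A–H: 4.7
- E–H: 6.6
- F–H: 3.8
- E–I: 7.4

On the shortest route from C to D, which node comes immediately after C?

G

Compare a few routes:
C - G - K - L - E - D: 2.6+2.4+6.3+6.5+8.4 = 26.2
C - G - A - H - E - D: 2.6+7.1+4.7+6.6+8.4 = 29.4
The minimum is 26.2 via C - G - K - L - E - D.
So from C the first move is to G.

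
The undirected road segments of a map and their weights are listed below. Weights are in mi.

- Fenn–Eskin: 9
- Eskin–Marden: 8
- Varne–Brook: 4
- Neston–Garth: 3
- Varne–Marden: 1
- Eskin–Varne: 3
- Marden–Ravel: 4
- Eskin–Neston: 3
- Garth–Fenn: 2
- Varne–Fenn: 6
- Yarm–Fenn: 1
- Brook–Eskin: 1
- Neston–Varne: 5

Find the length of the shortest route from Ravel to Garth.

13 mi

Running Dijkstra from Ravel:
Ravel: 0
Marden: 4  (via Ravel)
Varne: 5  (via Marden)
Eskin: 8  (via Varne)
Brook: 9  (via Varne)
Neston: 10  (via Varne)
Fenn: 11  (via Varne)
Yarm: 12  (via Fenn)
Garth: 13  (via Neston)
Shortest route: Ravel–Marden–Varne–Neston–Garth = 13 mi.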